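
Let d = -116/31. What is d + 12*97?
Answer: 35968/31 ≈ 1160.3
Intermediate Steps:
d = -116/31 (d = -116*1/31 = -116/31 ≈ -3.7419)
d + 12*97 = -116/31 + 12*97 = -116/31 + 1164 = 35968/31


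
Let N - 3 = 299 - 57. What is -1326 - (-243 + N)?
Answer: -1328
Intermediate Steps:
N = 245 (N = 3 + (299 - 57) = 3 + 242 = 245)
-1326 - (-243 + N) = -1326 - (-243 + 245) = -1326 - 1*2 = -1326 - 2 = -1328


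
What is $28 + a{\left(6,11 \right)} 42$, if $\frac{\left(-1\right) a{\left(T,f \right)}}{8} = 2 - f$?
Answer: $3052$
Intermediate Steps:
$a{\left(T,f \right)} = -16 + 8 f$ ($a{\left(T,f \right)} = - 8 \left(2 - f\right) = -16 + 8 f$)
$28 + a{\left(6,11 \right)} 42 = 28 + \left(-16 + 8 \cdot 11\right) 42 = 28 + \left(-16 + 88\right) 42 = 28 + 72 \cdot 42 = 28 + 3024 = 3052$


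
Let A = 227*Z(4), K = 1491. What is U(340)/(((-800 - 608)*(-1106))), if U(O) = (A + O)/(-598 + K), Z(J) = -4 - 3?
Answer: -1249/1390622464 ≈ -8.9816e-7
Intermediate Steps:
Z(J) = -7
A = -1589 (A = 227*(-7) = -1589)
U(O) = -1589/893 + O/893 (U(O) = (-1589 + O)/(-598 + 1491) = (-1589 + O)/893 = (-1589 + O)*(1/893) = -1589/893 + O/893)
U(340)/(((-800 - 608)*(-1106))) = (-1589/893 + (1/893)*340)/(((-800 - 608)*(-1106))) = (-1589/893 + 340/893)/((-1408*(-1106))) = -1249/893/1557248 = -1249/893*1/1557248 = -1249/1390622464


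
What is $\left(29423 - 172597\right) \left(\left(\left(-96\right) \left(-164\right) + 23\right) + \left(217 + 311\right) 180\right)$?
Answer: $-15864681418$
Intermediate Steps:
$\left(29423 - 172597\right) \left(\left(\left(-96\right) \left(-164\right) + 23\right) + \left(217 + 311\right) 180\right) = - 143174 \left(\left(15744 + 23\right) + 528 \cdot 180\right) = - 143174 \left(15767 + 95040\right) = \left(-143174\right) 110807 = -15864681418$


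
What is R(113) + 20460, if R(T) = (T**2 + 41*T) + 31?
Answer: 37893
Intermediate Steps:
R(T) = 31 + T**2 + 41*T
R(113) + 20460 = (31 + 113**2 + 41*113) + 20460 = (31 + 12769 + 4633) + 20460 = 17433 + 20460 = 37893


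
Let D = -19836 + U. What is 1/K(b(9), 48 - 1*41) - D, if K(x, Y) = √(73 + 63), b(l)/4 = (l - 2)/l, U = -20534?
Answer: 40370 + √34/68 ≈ 40370.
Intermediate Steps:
b(l) = 4*(-2 + l)/l (b(l) = 4*((l - 2)/l) = 4*((-2 + l)/l) = 4*(-2 + l)/l)
K(x, Y) = 2*√34 (K(x, Y) = √136 = 2*√34)
D = -40370 (D = -19836 - 20534 = -40370)
1/K(b(9), 48 - 1*41) - D = 1/(2*√34) - 1*(-40370) = √34/68 + 40370 = 40370 + √34/68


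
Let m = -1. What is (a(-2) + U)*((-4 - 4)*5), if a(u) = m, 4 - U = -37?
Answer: -1600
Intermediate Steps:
U = 41 (U = 4 - 1*(-37) = 4 + 37 = 41)
a(u) = -1
(a(-2) + U)*((-4 - 4)*5) = (-1 + 41)*((-4 - 4)*5) = 40*(-8*5) = 40*(-40) = -1600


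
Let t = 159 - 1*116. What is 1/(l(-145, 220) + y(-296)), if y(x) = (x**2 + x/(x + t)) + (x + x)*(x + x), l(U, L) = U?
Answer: 253/110797851 ≈ 2.2834e-6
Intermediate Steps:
t = 43 (t = 159 - 116 = 43)
y(x) = 5*x**2 + x/(43 + x) (y(x) = (x**2 + x/(x + 43)) + (x + x)*(x + x) = (x**2 + x/(43 + x)) + (2*x)*(2*x) = (x**2 + x/(43 + x)) + 4*x**2 = 5*x**2 + x/(43 + x))
1/(l(-145, 220) + y(-296)) = 1/(-145 - 296*(1 + 5*(-296)**2 + 215*(-296))/(43 - 296)) = 1/(-145 - 296*(1 + 5*87616 - 63640)/(-253)) = 1/(-145 - 296*(-1/253)*(1 + 438080 - 63640)) = 1/(-145 - 296*(-1/253)*374441) = 1/(-145 + 110834536/253) = 1/(110797851/253) = 253/110797851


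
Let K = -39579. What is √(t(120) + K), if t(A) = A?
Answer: I*√39459 ≈ 198.64*I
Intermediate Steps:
√(t(120) + K) = √(120 - 39579) = √(-39459) = I*√39459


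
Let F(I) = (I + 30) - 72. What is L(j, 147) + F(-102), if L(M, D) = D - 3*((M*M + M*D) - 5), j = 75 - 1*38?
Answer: -20406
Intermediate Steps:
j = 37 (j = 75 - 38 = 37)
F(I) = -42 + I (F(I) = (30 + I) - 72 = -42 + I)
L(M, D) = 15 + D - 3*M² - 3*D*M (L(M, D) = D - 3*((M² + D*M) - 5) = D - 3*(-5 + M² + D*M) = D + (15 - 3*M² - 3*D*M) = 15 + D - 3*M² - 3*D*M)
L(j, 147) + F(-102) = (15 + 147 - 3*37² - 3*147*37) + (-42 - 102) = (15 + 147 - 3*1369 - 16317) - 144 = (15 + 147 - 4107 - 16317) - 144 = -20262 - 144 = -20406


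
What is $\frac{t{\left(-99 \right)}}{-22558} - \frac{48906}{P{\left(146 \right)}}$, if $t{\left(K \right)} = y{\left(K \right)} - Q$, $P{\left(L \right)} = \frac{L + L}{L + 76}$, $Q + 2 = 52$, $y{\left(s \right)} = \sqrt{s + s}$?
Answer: $- \frac{30614396132}{823367} - \frac{3 i \sqrt{22}}{22558} \approx -37182.0 - 0.00062378 i$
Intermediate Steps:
$y{\left(s \right)} = \sqrt{2} \sqrt{s}$ ($y{\left(s \right)} = \sqrt{2 s} = \sqrt{2} \sqrt{s}$)
$Q = 50$ ($Q = -2 + 52 = 50$)
$P{\left(L \right)} = \frac{2 L}{76 + L}$
$t{\left(K \right)} = -50 + \sqrt{2} \sqrt{K}$ ($t{\left(K \right)} = \sqrt{2} \sqrt{K} - 50 = -50 + \sqrt{2} \sqrt{K}$)
$\frac{t{\left(-99 \right)}}{-22558} - \frac{48906}{P{\left(146 \right)}} = \frac{-50 + \sqrt{2} \sqrt{-99}}{-22558} - \frac{48906}{2 \cdot 146 \frac{1}{76 + 146}} = \left(-50 + \sqrt{2} \cdot 3 i \sqrt{11}\right) \left(- \frac{1}{22558}\right) - \frac{48906}{2 \cdot 146 \cdot \frac{1}{222}} = \left(-50 + 3 i \sqrt{22}\right) \left(- \frac{1}{22558}\right) - \frac{48906}{2 \cdot 146 \cdot \frac{1}{222}} = \left(\frac{25}{11279} - \frac{3 i \sqrt{22}}{22558}\right) - \frac{48906}{\frac{146}{111}} = \left(\frac{25}{11279} - \frac{3 i \sqrt{22}}{22558}\right) - \frac{2714283}{73} = - \frac{30614396132}{823367} - \frac{3 i \sqrt{22}}{22558}$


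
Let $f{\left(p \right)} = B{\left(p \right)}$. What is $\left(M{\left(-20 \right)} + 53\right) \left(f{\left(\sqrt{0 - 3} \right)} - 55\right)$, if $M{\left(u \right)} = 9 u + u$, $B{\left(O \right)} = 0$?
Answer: $8085$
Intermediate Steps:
$f{\left(p \right)} = 0$
$M{\left(u \right)} = 10 u$
$\left(M{\left(-20 \right)} + 53\right) \left(f{\left(\sqrt{0 - 3} \right)} - 55\right) = \left(10 \left(-20\right) + 53\right) \left(0 - 55\right) = \left(-200 + 53\right) \left(0 - 55\right) = \left(-147\right) \left(-55\right) = 8085$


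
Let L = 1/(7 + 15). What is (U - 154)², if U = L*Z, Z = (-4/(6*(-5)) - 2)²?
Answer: 144976654564/6125625 ≈ 23667.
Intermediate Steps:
Z = 784/225 (Z = (-4/(-30) - 2)² = (-4*(-1/30) - 2)² = (2/15 - 2)² = (-28/15)² = 784/225 ≈ 3.4844)
L = 1/22 ≈ 0.045455
U = 392/2475 (U = (1/22)*(784/225) = 392/2475 ≈ 0.15838)
(U - 154)² = (392/2475 - 154)² = (-380758/2475)² = 144976654564/6125625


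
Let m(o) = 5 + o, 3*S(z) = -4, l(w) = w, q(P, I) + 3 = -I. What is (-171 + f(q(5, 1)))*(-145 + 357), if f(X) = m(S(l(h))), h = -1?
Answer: -106424/3 ≈ -35475.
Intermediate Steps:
q(P, I) = -3 - I
S(z) = -4/3 (S(z) = (⅓)*(-4) = -4/3)
f(X) = 11/3 (f(X) = 5 - 4/3 = 11/3)
(-171 + f(q(5, 1)))*(-145 + 357) = (-171 + 11/3)*(-145 + 357) = -502/3*212 = -106424/3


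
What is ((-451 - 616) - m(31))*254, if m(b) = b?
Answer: -278892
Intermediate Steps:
((-451 - 616) - m(31))*254 = ((-451 - 616) - 1*31)*254 = (-1067 - 31)*254 = -1098*254 = -278892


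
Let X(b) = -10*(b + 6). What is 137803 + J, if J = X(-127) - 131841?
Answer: 7172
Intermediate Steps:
X(b) = -60 - 10*b (X(b) = -10*(6 + b) = -60 - 10*b)
J = -130631 (J = (-60 - 10*(-127)) - 131841 = (-60 + 1270) - 131841 = 1210 - 131841 = -130631)
137803 + J = 137803 - 130631 = 7172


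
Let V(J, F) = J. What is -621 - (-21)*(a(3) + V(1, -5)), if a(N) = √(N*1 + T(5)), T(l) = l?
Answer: -600 + 42*√2 ≈ -540.60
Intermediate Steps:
a(N) = √(5 + N) (a(N) = √(N*1 + 5) = √(N + 5) = √(5 + N))
-621 - (-21)*(a(3) + V(1, -5)) = -621 - (-21)*(√(5 + 3) + 1) = -621 - (-21)*(√8 + 1) = -621 - (-21)*(2*√2 + 1) = -621 - (-21)*(1 + 2*√2) = -621 - (-21 - 42*√2) = -621 + (21 + 42*√2) = -600 + 42*√2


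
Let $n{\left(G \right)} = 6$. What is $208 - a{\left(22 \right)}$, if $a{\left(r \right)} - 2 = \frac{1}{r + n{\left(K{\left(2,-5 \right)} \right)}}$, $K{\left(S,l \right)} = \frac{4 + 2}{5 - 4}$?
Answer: $\frac{5767}{28} \approx 205.96$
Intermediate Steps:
$K{\left(S,l \right)} = 6$ ($K{\left(S,l \right)} = \frac{6}{1} = 6 \cdot 1 = 6$)
$a{\left(r \right)} = 2 + \frac{1}{6 + r}$ ($a{\left(r \right)} = 2 + \frac{1}{r + 6} = 2 + \frac{1}{6 + r}$)
$208 - a{\left(22 \right)} = 208 - \frac{13 + 2 \cdot 22}{6 + 22} = 208 - \frac{13 + 44}{28} = 208 - \frac{1}{28} \cdot 57 = 208 - \frac{57}{28} = \frac{5767}{28}$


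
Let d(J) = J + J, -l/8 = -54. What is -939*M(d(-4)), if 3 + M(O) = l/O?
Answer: 53523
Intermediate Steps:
l = 432 (l = -8*(-54) = 432)
d(J) = 2*J
M(O) = -3 + 432/O
-939*M(d(-4)) = -939*(-3 + 432/((2*(-4)))) = -939*(-3 + 432/(-8)) = -939*(-3 + 432*(-1/8)) = -939*(-3 - 54) = -939*(-57) = 53523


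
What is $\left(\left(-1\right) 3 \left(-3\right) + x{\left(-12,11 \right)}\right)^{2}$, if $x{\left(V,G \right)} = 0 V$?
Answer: $81$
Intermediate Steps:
$x{\left(V,G \right)} = 0$
$\left(\left(-1\right) 3 \left(-3\right) + x{\left(-12,11 \right)}\right)^{2} = \left(\left(-1\right) 3 \left(-3\right) + 0\right)^{2} = \left(\left(-3\right) \left(-3\right) + 0\right)^{2} = \left(9 + 0\right)^{2} = 9^{2} = 81$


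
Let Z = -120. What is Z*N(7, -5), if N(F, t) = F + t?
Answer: -240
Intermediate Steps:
Z*N(7, -5) = -120*(7 - 5) = -120*2 = -240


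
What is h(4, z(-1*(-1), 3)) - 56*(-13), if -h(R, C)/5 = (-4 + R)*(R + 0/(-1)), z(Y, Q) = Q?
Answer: 728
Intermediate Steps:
h(R, C) = -5*R*(-4 + R) (h(R, C) = -5*(-4 + R)*(R + 0/(-1)) = -5*(-4 + R)*(R + 0*(-1)) = -5*(-4 + R)*(R + 0) = -5*(-4 + R)*R = -5*R*(-4 + R))
h(4, z(-1*(-1), 3)) - 56*(-13) = 5*4*(4 - 1*4) - 56*(-13) = 5*4*(4 - 4) + 728 = 5*4*0 + 728 = 0 + 728 = 728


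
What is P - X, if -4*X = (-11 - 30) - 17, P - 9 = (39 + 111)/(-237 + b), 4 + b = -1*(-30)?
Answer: -2621/422 ≈ -6.2109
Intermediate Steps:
b = 26 (b = -4 - 1*(-30) = -4 + 30 = 26)
P = 1749/211 (P = 9 + (39 + 111)/(-237 + 26) = 9 + 150/(-211) = 9 + 150*(-1/211) = 9 - 150/211 = 1749/211 ≈ 8.2891)
X = 29/2 (X = -((-11 - 30) - 17)/4 = -(-41 - 17)/4 = -¼*(-58) = 29/2 ≈ 14.500)
P - X = 1749/211 - 1*29/2 = 1749/211 - 29/2 = -2621/422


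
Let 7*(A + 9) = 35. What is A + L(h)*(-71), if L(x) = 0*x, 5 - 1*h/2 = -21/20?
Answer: -4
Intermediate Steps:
A = -4 (A = -9 + (⅐)*35 = -9 + 5 = -4)
h = 121/10 (h = 10 - (-42)/20 = 10 - 2*(-21/20) = 10 + 21/10 = 121/10 ≈ 12.100)
L(x) = 0
A + L(h)*(-71) = -4 + 0*(-71) = -4 + 0 = -4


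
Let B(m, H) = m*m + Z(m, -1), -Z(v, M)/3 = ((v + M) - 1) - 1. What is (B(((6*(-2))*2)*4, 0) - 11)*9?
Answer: 85518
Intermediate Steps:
Z(v, M) = 6 - 3*M - 3*v (Z(v, M) = -3*(((v + M) - 1) - 1) = -3*(((M + v) - 1) - 1) = -3*((-1 + M + v) - 1) = -3*(-2 + M + v) = 6 - 3*M - 3*v)
B(m, H) = 9 + m² - 3*m (B(m, H) = m*m + (6 - 3*(-1) - 3*m) = m² + (6 + 3 - 3*m) = m² + (9 - 3*m) = 9 + m² - 3*m)
(B(((6*(-2))*2)*4, 0) - 11)*9 = ((9 + (((6*(-2))*2)*4)² - 3*(6*(-2))*2*4) - 11)*9 = ((9 + (-12*2*4)² - 3*(-12*2)*4) - 11)*9 = ((9 + (-24*4)² - (-72)*4) - 11)*9 = ((9 + (-96)² - 3*(-96)) - 11)*9 = ((9 + 9216 + 288) - 11)*9 = (9513 - 11)*9 = 9502*9 = 85518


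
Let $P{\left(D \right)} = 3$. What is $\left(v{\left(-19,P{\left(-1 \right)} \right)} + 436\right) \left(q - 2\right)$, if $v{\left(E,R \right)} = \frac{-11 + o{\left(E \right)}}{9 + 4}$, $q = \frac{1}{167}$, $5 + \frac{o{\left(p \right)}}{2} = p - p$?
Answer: $- \frac{1880451}{2171} \approx -866.17$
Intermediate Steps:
$o{\left(p \right)} = -10$ ($o{\left(p \right)} = -10 + 2 \left(p - p\right) = -10 + 2 \cdot 0 = -10 + 0 = -10$)
$q = \frac{1}{167} \approx 0.005988$
$v{\left(E,R \right)} = - \frac{21}{13}$ ($v{\left(E,R \right)} = \frac{-11 - 10}{9 + 4} = - \frac{21}{13}$)
$\left(v{\left(-19,P{\left(-1 \right)} \right)} + 436\right) \left(q - 2\right) = \left(- \frac{21}{13} + 436\right) \left(\frac{1}{167} - 2\right) = \frac{5647}{13} \left(- \frac{333}{167}\right) = - \frac{1880451}{2171}$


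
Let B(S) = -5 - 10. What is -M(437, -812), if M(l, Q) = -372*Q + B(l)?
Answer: -302049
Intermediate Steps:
B(S) = -15
M(l, Q) = -15 - 372*Q (M(l, Q) = -372*Q - 15 = -15 - 372*Q)
-M(437, -812) = -(-15 - 372*(-812)) = -(-15 + 302064) = -1*302049 = -302049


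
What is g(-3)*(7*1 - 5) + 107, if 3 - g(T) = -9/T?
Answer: 107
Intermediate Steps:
g(T) = 3 + 9/T (g(T) = 3 - (-9)/T = 3 + 9/T)
g(-3)*(7*1 - 5) + 107 = (3 + 9/(-3))*(7*1 - 5) + 107 = (3 + 9*(-1/3))*(7 - 5) + 107 = (3 - 3)*2 + 107 = 0*2 + 107 = 0 + 107 = 107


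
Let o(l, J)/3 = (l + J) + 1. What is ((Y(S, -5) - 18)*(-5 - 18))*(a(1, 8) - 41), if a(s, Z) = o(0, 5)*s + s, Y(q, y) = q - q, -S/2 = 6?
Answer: -9108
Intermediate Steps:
S = -12 (S = -2*6 = -12)
o(l, J) = 3 + 3*J + 3*l (o(l, J) = 3*((l + J) + 1) = 3*((J + l) + 1) = 3*(1 + J + l) = 3 + 3*J + 3*l)
Y(q, y) = 0
a(s, Z) = 19*s (a(s, Z) = (3 + 3*5 + 3*0)*s + s = (3 + 15 + 0)*s + s = 18*s + s = 19*s)
((Y(S, -5) - 18)*(-5 - 18))*(a(1, 8) - 41) = ((0 - 18)*(-5 - 18))*(19*1 - 41) = (-18*(-23))*(19 - 41) = 414*(-22) = -9108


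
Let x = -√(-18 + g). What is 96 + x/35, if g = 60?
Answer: 96 - √42/35 ≈ 95.815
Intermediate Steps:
x = -√42 (x = -√(-18 + 60) = -√42 ≈ -6.4807)
96 + x/35 = 96 - √42/35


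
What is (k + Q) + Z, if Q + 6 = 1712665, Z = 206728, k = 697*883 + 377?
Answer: 2535215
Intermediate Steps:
k = 615828 (k = 615451 + 377 = 615828)
Q = 1712659 (Q = -6 + 1712665 = 1712659)
(k + Q) + Z = (615828 + 1712659) + 206728 = 2328487 + 206728 = 2535215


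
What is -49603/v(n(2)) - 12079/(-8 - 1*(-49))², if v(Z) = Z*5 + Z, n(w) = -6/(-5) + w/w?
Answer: -417710429/110946 ≈ -3765.0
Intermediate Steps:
n(w) = 11/5 (n(w) = -6*(-⅕) + 1 = 6/5 + 1 = 11/5)
v(Z) = 6*Z (v(Z) = 5*Z + Z = 6*Z)
-49603/v(n(2)) - 12079/(-8 - 1*(-49))² = -49603/(6*(11/5)) - 12079/(-8 - 1*(-49))² = -49603/66/5 - 12079/(-8 + 49)² = -49603*5/66 - 12079/(41²) = -248015/66 - 12079/1681 = -417710429/110946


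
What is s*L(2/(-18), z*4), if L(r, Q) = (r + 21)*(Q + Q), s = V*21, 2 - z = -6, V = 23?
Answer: 1937152/3 ≈ 6.4572e+5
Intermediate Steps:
z = 8 (z = 2 - 1*(-6) = 2 + 6 = 8)
s = 483 (s = 23*21 = 483)
L(r, Q) = 2*Q*(21 + r) (L(r, Q) = (21 + r)*(2*Q) = 2*Q*(21 + r))
s*L(2/(-18), z*4) = 483*(2*(8*4)*(21 + 2/(-18))) = 483*(2*32*(21 + 2*(-1/18))) = 483*(2*32*(21 - 1/9)) = 483*(2*32*(188/9)) = 483*(12032/9) = 1937152/3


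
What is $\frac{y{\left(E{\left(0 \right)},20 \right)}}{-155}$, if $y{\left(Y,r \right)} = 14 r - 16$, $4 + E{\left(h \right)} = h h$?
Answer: $- \frac{264}{155} \approx -1.7032$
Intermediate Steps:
$E{\left(h \right)} = -4 + h^{2}$ ($E{\left(h \right)} = -4 + h h = -4 + h^{2}$)
$y{\left(Y,r \right)} = -16 + 14 r$
$\frac{y{\left(E{\left(0 \right)},20 \right)}}{-155} = \frac{-16 + 14 \cdot 20}{-155} = \left(-16 + 280\right) \left(- \frac{1}{155}\right) = 264 \left(- \frac{1}{155}\right) = - \frac{264}{155}$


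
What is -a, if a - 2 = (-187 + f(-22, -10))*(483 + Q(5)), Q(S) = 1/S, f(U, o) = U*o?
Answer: -79738/5 ≈ -15948.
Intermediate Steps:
a = 79738/5 (a = 2 + (-187 - 22*(-10))*(483 + 1/5) = 2 + (-187 + 220)*(483 + 1/5) = 2 + 33*(2416/5) = 2 + 79728/5 = 79738/5 ≈ 15948.)
-a = -1*79738/5 = -79738/5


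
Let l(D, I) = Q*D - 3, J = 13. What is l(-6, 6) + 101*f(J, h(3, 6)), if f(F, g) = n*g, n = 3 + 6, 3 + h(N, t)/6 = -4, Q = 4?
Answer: -38205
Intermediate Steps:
h(N, t) = -42 (h(N, t) = -18 + 6*(-4) = -18 - 24 = -42)
l(D, I) = -3 + 4*D (l(D, I) = 4*D - 3 = -3 + 4*D)
n = 9
f(F, g) = 9*g
l(-6, 6) + 101*f(J, h(3, 6)) = (-3 + 4*(-6)) + 101*(9*(-42)) = (-3 - 24) + 101*(-378) = -27 - 38178 = -38205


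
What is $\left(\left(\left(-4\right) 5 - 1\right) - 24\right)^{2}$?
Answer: $2025$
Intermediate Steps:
$\left(\left(\left(-4\right) 5 - 1\right) - 24\right)^{2} = \left(\left(-20 - 1\right) - 24\right)^{2} = \left(-21 - 24\right)^{2} = \left(-45\right)^{2} = 2025$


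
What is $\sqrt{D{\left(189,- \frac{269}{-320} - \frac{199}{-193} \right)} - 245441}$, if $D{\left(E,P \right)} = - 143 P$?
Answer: $\frac{i \sqrt{14643842702415}}{7720} \approx 495.69 i$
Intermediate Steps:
$\sqrt{D{\left(189,- \frac{269}{-320} - \frac{199}{-193} \right)} - 245441} = \sqrt{- 143 \left(- \frac{269}{-320} - \frac{199}{-193}\right) - 245441} = \sqrt{- 143 \left(\left(-269\right) \left(- \frac{1}{320}\right) - - \frac{199}{193}\right) - 245441} = \sqrt{- 143 \left(\frac{269}{320} + \frac{199}{193}\right) - 245441} = \sqrt{\left(-143\right) \frac{115597}{61760} - 245441} = \sqrt{- \frac{16530371}{61760} - 245441} = \sqrt{- \frac{15174966531}{61760}} = \frac{i \sqrt{14643842702415}}{7720}$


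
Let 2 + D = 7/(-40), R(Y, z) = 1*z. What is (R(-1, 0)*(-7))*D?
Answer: 0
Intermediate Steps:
R(Y, z) = z
D = -87/40 (D = -2 + 7/(-40) = -2 + 7*(-1/40) = -2 - 7/40 = -87/40 ≈ -2.1750)
(R(-1, 0)*(-7))*D = (0*(-7))*(-87/40) = 0*(-87/40) = 0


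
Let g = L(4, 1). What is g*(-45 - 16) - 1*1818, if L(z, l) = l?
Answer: -1879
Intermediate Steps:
g = 1
g*(-45 - 16) - 1*1818 = 1*(-45 - 16) - 1*1818 = 1*(-61) - 1818 = -61 - 1818 = -1879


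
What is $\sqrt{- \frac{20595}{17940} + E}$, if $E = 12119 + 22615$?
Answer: $\frac{\sqrt{12420606809}}{598} \approx 186.37$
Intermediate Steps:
$E = 34734$
$\sqrt{- \frac{20595}{17940} + E} = \sqrt{- \frac{20595}{17940} + 34734} = \sqrt{\left(-20595\right) \frac{1}{17940} + 34734} = \sqrt{- \frac{1373}{1196} + 34734} = \sqrt{\frac{41540491}{1196}} = \frac{\sqrt{12420606809}}{598}$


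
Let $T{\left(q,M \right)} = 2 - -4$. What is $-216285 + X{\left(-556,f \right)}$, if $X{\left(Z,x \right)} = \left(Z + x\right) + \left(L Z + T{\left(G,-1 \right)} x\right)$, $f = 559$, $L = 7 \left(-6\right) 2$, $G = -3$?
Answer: $-166224$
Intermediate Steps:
$T{\left(q,M \right)} = 6$ ($T{\left(q,M \right)} = 2 + 4 = 6$)
$L = -84$ ($L = \left(-42\right) 2 = -84$)
$X{\left(Z,x \right)} = - 83 Z + 7 x$ ($X{\left(Z,x \right)} = \left(Z + x\right) - \left(- 6 x + 84 Z\right) = - 83 Z + 7 x$)
$-216285 + X{\left(-556,f \right)} = -216285 + \left(\left(-83\right) \left(-556\right) + 7 \cdot 559\right) = -216285 + \left(46148 + 3913\right) = -216285 + 50061 = -166224$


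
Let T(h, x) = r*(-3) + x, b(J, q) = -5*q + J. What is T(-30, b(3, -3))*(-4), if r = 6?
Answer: 0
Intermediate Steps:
b(J, q) = J - 5*q
T(h, x) = -18 + x (T(h, x) = 6*(-3) + x = -18 + x)
T(-30, b(3, -3))*(-4) = (-18 + (3 - 5*(-3)))*(-4) = (-18 + (3 + 15))*(-4) = (-18 + 18)*(-4) = 0*(-4) = 0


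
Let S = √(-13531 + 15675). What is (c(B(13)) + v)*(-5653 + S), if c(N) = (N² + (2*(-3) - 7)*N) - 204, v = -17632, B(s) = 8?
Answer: 101053028 - 71504*√134 ≈ 1.0023e+8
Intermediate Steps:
S = 4*√134 (S = √2144 = 4*√134 ≈ 46.303)
c(N) = -204 + N² - 13*N (c(N) = (N² + (-6 - 7)*N) - 204 = (N² - 13*N) - 204 = -204 + N² - 13*N)
(c(B(13)) + v)*(-5653 + S) = ((-204 + 8² - 13*8) - 17632)*(-5653 + 4*√134) = ((-204 + 64 - 104) - 17632)*(-5653 + 4*√134) = (-244 - 17632)*(-5653 + 4*√134) = -17876*(-5653 + 4*√134) = 101053028 - 71504*√134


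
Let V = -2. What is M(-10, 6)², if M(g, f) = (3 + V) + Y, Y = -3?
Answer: 4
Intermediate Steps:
M(g, f) = -2 (M(g, f) = (3 - 2) - 3 = 1 - 3 = -2)
M(-10, 6)² = (-2)² = 4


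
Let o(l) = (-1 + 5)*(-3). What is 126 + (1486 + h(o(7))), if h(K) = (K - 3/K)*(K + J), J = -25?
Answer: 8187/4 ≈ 2046.8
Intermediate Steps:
o(l) = -12 (o(l) = 4*(-3) = -12)
h(K) = (-25 + K)*(K - 3/K) (h(K) = (K - 3/K)*(K - 25) = (K - 3/K)*(-25 + K) = (-25 + K)*(K - 3/K))
126 + (1486 + h(o(7))) = 126 + (1486 + (-3 + (-12)² - 25*(-12) + 75/(-12))) = 126 + (1486 + (-3 + 144 + 300 + 75*(-1/12))) = 126 + (1486 + (-3 + 144 + 300 - 25/4)) = 126 + (1486 + 1739/4) = 126 + 7683/4 = 8187/4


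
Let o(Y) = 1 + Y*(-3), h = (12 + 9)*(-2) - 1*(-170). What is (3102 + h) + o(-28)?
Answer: 3315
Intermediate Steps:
h = 128 (h = 21*(-2) + 170 = -42 + 170 = 128)
o(Y) = 1 - 3*Y
(3102 + h) + o(-28) = (3102 + 128) + (1 - 3*(-28)) = 3230 + (1 + 84) = 3230 + 85 = 3315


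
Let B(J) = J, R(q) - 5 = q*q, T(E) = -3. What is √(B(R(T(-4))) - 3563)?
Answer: 13*I*√21 ≈ 59.573*I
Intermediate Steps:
R(q) = 5 + q² (R(q) = 5 + q*q = 5 + q²)
√(B(R(T(-4))) - 3563) = √((5 + (-3)²) - 3563) = √((5 + 9) - 3563) = √(14 - 3563) = √(-3549) = 13*I*√21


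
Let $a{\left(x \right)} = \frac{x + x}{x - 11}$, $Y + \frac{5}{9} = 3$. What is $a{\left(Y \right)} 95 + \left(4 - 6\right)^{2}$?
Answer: $- \frac{352}{7} \approx -50.286$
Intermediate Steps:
$Y = \frac{22}{9}$ ($Y = - \frac{5}{9} + 3 = \frac{22}{9} \approx 2.4444$)
$a{\left(x \right)} = \frac{2 x}{-11 + x}$
$a{\left(Y \right)} 95 + \left(4 - 6\right)^{2} = 2 \cdot \frac{22}{9} \frac{1}{-11 + \frac{22}{9}} \cdot 95 + \left(4 - 6\right)^{2} = 2 \cdot \frac{22}{9} \frac{1}{- \frac{77}{9}} \cdot 95 + \left(-2\right)^{2} = 2 \cdot \frac{22}{9} \left(- \frac{9}{77}\right) 95 + 4 = \left(- \frac{4}{7}\right) 95 + 4 = - \frac{380}{7} + 4 = - \frac{352}{7}$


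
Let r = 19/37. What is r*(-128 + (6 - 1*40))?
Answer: -3078/37 ≈ -83.189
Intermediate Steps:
r = 19/37 (r = 19*(1/37) = 19/37 ≈ 0.51351)
r*(-128 + (6 - 1*40)) = 19*(-128 + (6 - 1*40))/37 = 19*(-128 + (6 - 40))/37 = 19*(-128 - 34)/37 = (19/37)*(-162) = -3078/37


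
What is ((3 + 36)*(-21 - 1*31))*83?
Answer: -168324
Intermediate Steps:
((3 + 36)*(-21 - 1*31))*83 = (39*(-21 - 31))*83 = (39*(-52))*83 = -2028*83 = -168324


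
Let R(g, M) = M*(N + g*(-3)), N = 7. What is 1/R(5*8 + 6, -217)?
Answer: 1/28427 ≈ 3.5178e-5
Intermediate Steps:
R(g, M) = M*(7 - 3*g) (R(g, M) = M*(7 + g*(-3)) = M*(7 - 3*g))
1/R(5*8 + 6, -217) = 1/(-217*(7 - 3*(5*8 + 6))) = 1/(-217*(7 - 3*(40 + 6))) = 1/(-217*(7 - 3*46)) = 1/(-217*(7 - 138)) = 1/(-217*(-131)) = 1/28427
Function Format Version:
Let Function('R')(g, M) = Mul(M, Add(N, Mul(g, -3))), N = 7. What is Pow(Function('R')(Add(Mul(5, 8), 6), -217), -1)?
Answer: Rational(1, 28427) ≈ 3.5178e-5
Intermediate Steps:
Function('R')(g, M) = Mul(M, Add(7, Mul(-3, g))) (Function('R')(g, M) = Mul(M, Add(7, Mul(g, -3))) = Mul(M, Add(7, Mul(-3, g))))
Pow(Function('R')(Add(Mul(5, 8), 6), -217), -1) = Pow(Mul(-217, Add(7, Mul(-3, Add(Mul(5, 8), 6)))), -1) = Pow(Mul(-217, Add(7, Mul(-3, Add(40, 6)))), -1) = Pow(Mul(-217, Add(7, Mul(-3, 46))), -1) = Pow(Mul(-217, Add(7, -138)), -1) = Pow(Mul(-217, -131), -1) = Pow(28427, -1) = Rational(1, 28427)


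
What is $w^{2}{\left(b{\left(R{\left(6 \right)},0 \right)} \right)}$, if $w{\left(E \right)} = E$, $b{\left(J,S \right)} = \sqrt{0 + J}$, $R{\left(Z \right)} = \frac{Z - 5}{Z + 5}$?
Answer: $\frac{1}{11} \approx 0.090909$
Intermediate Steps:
$R{\left(Z \right)} = \frac{-5 + Z}{5 + Z}$
$b{\left(J,S \right)} = \sqrt{J}$
$w^{2}{\left(b{\left(R{\left(6 \right)},0 \right)} \right)} = \left(\sqrt{\frac{-5 + 6}{5 + 6}}\right)^{2} = \left(\sqrt{\frac{1}{11} \cdot 1}\right)^{2} = \left(\sqrt{\frac{1}{11}}\right)^{2} = \left(\frac{\sqrt{11}}{11}\right)^{2} = \frac{1}{11}$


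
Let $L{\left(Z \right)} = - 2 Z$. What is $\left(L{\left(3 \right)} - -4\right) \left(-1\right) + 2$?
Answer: $4$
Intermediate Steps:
$\left(L{\left(3 \right)} - -4\right) \left(-1\right) + 2 = \left(\left(-2\right) 3 - -4\right) \left(-1\right) + 2 = \left(-6 + 4\right) \left(-1\right) + 2 = \left(-2\right) \left(-1\right) + 2 = 2 + 2 = 4$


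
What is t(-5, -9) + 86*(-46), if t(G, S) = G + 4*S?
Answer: -3997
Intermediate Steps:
t(-5, -9) + 86*(-46) = (-5 + 4*(-9)) + 86*(-46) = (-5 - 36) - 3956 = -41 - 3956 = -3997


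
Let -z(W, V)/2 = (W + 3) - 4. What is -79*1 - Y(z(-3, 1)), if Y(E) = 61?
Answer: -140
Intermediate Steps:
z(W, V) = 2 - 2*W (z(W, V) = -2*((W + 3) - 4) = -2*((3 + W) - 4) = -2*(-1 + W) = 2 - 2*W)
-79*1 - Y(z(-3, 1)) = -79*1 - 1*61 = -79 - 61 = -140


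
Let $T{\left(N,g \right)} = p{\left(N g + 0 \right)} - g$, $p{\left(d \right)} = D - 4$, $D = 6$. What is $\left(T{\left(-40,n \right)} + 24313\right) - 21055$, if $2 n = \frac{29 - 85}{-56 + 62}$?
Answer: $\frac{9794}{3} \approx 3264.7$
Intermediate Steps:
$n = - \frac{14}{3}$ ($n = \frac{\left(29 - 85\right) \frac{1}{-56 + 62}}{2} = \frac{\left(-56\right) \frac{1}{6}}{2} = \frac{1}{2} \left(- \frac{28}{3}\right) = - \frac{14}{3} \approx -4.6667$)
$p{\left(d \right)} = 2$ ($p{\left(d \right)} = 6 - 4 = 2$)
$T{\left(N,g \right)} = 2 - g$
$\left(T{\left(-40,n \right)} + 24313\right) - 21055 = \left(\left(2 - - \frac{14}{3}\right) + 24313\right) - 21055 = \left(\left(2 + \frac{14}{3}\right) + 24313\right) - 21055 = \left(\frac{20}{3} + 24313\right) - 21055 = \frac{72959}{3} - 21055 = \frac{9794}{3}$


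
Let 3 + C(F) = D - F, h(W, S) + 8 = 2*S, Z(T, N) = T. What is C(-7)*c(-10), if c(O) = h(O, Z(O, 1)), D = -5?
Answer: 28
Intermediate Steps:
h(W, S) = -8 + 2*S
c(O) = -8 + 2*O
C(F) = -8 - F (C(F) = -3 + (-5 - F) = -8 - F)
C(-7)*c(-10) = (-8 - 1*(-7))*(-8 + 2*(-10)) = (-8 + 7)*(-8 - 20) = -1*(-28) = 28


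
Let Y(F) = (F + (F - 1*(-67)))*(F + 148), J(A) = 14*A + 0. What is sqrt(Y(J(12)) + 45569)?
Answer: 3*sqrt(19213) ≈ 415.83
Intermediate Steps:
J(A) = 14*A
Y(F) = (67 + 2*F)*(148 + F) (Y(F) = (F + (F + 67))*(148 + F) = (F + (67 + F))*(148 + F) = (67 + 2*F)*(148 + F))
sqrt(Y(J(12)) + 45569) = sqrt((9916 + 2*(14*12)**2 + 363*(14*12)) + 45569) = sqrt((9916 + 2*168**2 + 363*168) + 45569) = sqrt((9916 + 2*28224 + 60984) + 45569) = sqrt((9916 + 56448 + 60984) + 45569) = sqrt(127348 + 45569) = sqrt(172917) = 3*sqrt(19213)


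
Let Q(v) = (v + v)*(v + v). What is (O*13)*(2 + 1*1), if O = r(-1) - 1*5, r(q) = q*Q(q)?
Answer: -351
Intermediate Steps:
Q(v) = 4*v² (Q(v) = (2*v)*(2*v) = 4*v²)
r(q) = 4*q³ (r(q) = q*(4*q²) = 4*q³)
O = -9 (O = 4*(-1)³ - 1*5 = 4*(-1) - 5 = -4 - 5 = -9)
(O*13)*(2 + 1*1) = (-9*13)*(2 + 1*1) = -117*(2 + 1) = -117*3 = -351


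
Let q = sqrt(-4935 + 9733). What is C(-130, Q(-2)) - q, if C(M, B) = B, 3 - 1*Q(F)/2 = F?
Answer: 10 - sqrt(4798) ≈ -59.268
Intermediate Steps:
Q(F) = 6 - 2*F
q = sqrt(4798) ≈ 69.268
C(-130, Q(-2)) - q = (6 - 2*(-2)) - sqrt(4798) = (6 + 4) - sqrt(4798) = 10 - sqrt(4798)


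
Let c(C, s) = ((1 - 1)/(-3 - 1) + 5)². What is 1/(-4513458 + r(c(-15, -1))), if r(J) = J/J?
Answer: -1/4513457 ≈ -2.2156e-7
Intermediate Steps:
c(C, s) = 25 (c(C, s) = (0/(-4) + 5)² = (0*(-¼) + 5)² = (0 + 5)² = 5² = 25)
r(J) = 1
1/(-4513458 + r(c(-15, -1))) = 1/(-4513458 + 1) = 1/(-4513457) = -1/4513457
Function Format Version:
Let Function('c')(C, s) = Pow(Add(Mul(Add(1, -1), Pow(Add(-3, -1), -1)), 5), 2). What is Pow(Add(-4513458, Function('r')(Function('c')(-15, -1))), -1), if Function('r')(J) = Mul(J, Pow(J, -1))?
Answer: Rational(-1, 4513457) ≈ -2.2156e-7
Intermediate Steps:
Function('c')(C, s) = 25 (Function('c')(C, s) = Pow(Add(Mul(0, Pow(-4, -1)), 5), 2) = Pow(Add(Mul(0, Rational(-1, 4)), 5), 2) = Pow(Add(0, 5), 2) = Pow(5, 2) = 25)
Function('r')(J) = 1
Pow(Add(-4513458, Function('r')(Function('c')(-15, -1))), -1) = Pow(Add(-4513458, 1), -1) = Pow(-4513457, -1) = Rational(-1, 4513457)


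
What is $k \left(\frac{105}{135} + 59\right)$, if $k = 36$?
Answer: $2152$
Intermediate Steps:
$k \left(\frac{105}{135} + 59\right) = 36 \left(\frac{105}{135} + 59\right) = 36 \left(105 \cdot \frac{1}{135} + 59\right) = 36 \left(\frac{7}{9} + 59\right) = 36 \cdot \frac{538}{9} = 2152$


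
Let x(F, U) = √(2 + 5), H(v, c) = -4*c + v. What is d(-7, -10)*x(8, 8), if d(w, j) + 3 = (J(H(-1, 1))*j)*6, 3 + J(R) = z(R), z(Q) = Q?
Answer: 477*√7 ≈ 1262.0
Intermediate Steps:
H(v, c) = v - 4*c
J(R) = -3 + R
d(w, j) = -3 - 48*j (d(w, j) = -3 + ((-3 + (-1 - 4*1))*j)*6 = -3 + ((-3 + (-1 - 4))*j)*6 = -3 + ((-3 - 5)*j)*6 = -3 - 8*j*6 = -3 - 48*j)
x(F, U) = √7
d(-7, -10)*x(8, 8) = (-3 - 48*(-10))*√7 = (-3 + 480)*√7 = 477*√7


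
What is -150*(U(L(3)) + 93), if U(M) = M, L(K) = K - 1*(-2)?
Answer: -14700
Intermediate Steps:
L(K) = 2 + K (L(K) = K + 2 = 2 + K)
-150*(U(L(3)) + 93) = -150*((2 + 3) + 93) = -150*(5 + 93) = -150*98 = -14700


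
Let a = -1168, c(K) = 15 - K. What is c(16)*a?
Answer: 1168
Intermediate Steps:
c(16)*a = (15 - 1*16)*(-1168) = (15 - 16)*(-1168) = -1*(-1168) = 1168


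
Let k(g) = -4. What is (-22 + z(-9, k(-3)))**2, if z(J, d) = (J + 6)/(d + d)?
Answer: 29929/64 ≈ 467.64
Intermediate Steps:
z(J, d) = (6 + J)/(2*d) (z(J, d) = (6 + J)/((2*d)) = (6 + J)*(1/(2*d)) = (6 + J)/(2*d))
(-22 + z(-9, k(-3)))**2 = (-22 + (1/2)*(6 - 9)/(-4))**2 = (-22 + (1/2)*(-1/4)*(-3))**2 = (-22 + 3/8)**2 = (-173/8)**2 = 29929/64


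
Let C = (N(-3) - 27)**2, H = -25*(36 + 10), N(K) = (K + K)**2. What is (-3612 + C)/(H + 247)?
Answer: 1177/301 ≈ 3.9103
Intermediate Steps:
N(K) = 4*K**2 (N(K) = (2*K)**2 = 4*K**2)
H = -1150 (H = -25*46 = -1150)
C = 81 (C = (4*(-3)**2 - 27)**2 = (4*9 - 27)**2 = (36 - 27)**2 = 9**2 = 81)
(-3612 + C)/(H + 247) = (-3612 + 81)/(-1150 + 247) = -3531/(-903) = -3531*(-1/903) = 1177/301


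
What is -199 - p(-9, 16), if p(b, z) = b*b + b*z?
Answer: -136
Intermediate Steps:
p(b, z) = b² + b*z
-199 - p(-9, 16) = -199 - (-9)*(-9 + 16) = -199 - (-9)*7 = -199 - 1*(-63) = -199 + 63 = -136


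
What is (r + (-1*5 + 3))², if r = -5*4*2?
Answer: 1764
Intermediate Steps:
r = -40 (r = -20*2 = -40)
(r + (-1*5 + 3))² = (-40 + (-1*5 + 3))² = (-40 + (-5 + 3))² = (-40 - 2)² = (-42)² = 1764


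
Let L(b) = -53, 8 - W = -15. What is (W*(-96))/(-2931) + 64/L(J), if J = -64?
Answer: -23520/51781 ≈ -0.45422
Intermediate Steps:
W = 23 (W = 8 - 1*(-15) = 8 + 15 = 23)
(W*(-96))/(-2931) + 64/L(J) = (23*(-96))/(-2931) + 64/(-53) = -2208*(-1/2931) + 64*(-1/53) = 736/977 - 64/53 = -23520/51781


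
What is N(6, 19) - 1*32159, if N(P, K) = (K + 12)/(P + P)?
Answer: -385877/12 ≈ -32156.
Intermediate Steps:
N(P, K) = (12 + K)/(2*P) (N(P, K) = (12 + K)/((2*P)) = (12 + K)*(1/(2*P)) = (12 + K)/(2*P))
N(6, 19) - 1*32159 = (1/2)*(12 + 19)/6 - 1*32159 = (1/2)*(1/6)*31 - 32159 = 31/12 - 32159 = -385877/12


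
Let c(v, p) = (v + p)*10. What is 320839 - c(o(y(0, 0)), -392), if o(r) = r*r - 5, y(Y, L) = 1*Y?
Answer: 324809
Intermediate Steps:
y(Y, L) = Y
o(r) = -5 + r**2 (o(r) = r**2 - 5 = -5 + r**2)
c(v, p) = 10*p + 10*v (c(v, p) = (p + v)*10 = 10*p + 10*v)
320839 - c(o(y(0, 0)), -392) = 320839 - (10*(-392) + 10*(-5 + 0**2)) = 320839 - (-3920 + 10*(-5 + 0)) = 320839 - (-3920 + 10*(-5)) = 320839 - (-3920 - 50) = 320839 - 1*(-3970) = 320839 + 3970 = 324809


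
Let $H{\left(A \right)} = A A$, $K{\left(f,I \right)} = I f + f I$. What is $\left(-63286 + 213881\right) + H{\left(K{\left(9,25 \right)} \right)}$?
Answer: $353095$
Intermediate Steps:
$K{\left(f,I \right)} = 2 I f$ ($K{\left(f,I \right)} = I f + I f = 2 I f$)
$H{\left(A \right)} = A^{2}$
$\left(-63286 + 213881\right) + H{\left(K{\left(9,25 \right)} \right)} = \left(-63286 + 213881\right) + \left(2 \cdot 25 \cdot 9\right)^{2} = 150595 + 450^{2} = 150595 + 202500 = 353095$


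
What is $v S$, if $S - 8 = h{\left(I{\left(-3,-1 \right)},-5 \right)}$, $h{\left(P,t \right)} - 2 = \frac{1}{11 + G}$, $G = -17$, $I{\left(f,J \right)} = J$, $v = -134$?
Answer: $- \frac{3953}{3} \approx -1317.7$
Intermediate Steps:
$h{\left(P,t \right)} = \frac{11}{6}$ ($h{\left(P,t \right)} = 2 + \frac{1}{11 - 17} = 2 + \frac{1}{-6} = 2 - \frac{1}{6} = \frac{11}{6}$)
$S = \frac{59}{6}$ ($S = 8 + \frac{11}{6} = \frac{59}{6} \approx 9.8333$)
$v S = \left(-134\right) \frac{59}{6} = - \frac{3953}{3}$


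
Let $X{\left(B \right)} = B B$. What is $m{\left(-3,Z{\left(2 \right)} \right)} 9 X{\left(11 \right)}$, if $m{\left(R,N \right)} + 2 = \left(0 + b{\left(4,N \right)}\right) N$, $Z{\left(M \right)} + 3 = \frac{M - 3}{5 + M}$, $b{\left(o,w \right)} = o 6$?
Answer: $- \frac{590238}{7} \approx -84320.0$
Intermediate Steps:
$b{\left(o,w \right)} = 6 o$
$Z{\left(M \right)} = -3 + \frac{-3 + M}{5 + M}$ ($Z{\left(M \right)} = -3 + \frac{M - 3}{5 + M} = -3 + \frac{-3 + M}{5 + M}$)
$X{\left(B \right)} = B^{2}$
$m{\left(R,N \right)} = -2 + 24 N$ ($m{\left(R,N \right)} = -2 + \left(0 + 6 \cdot 4\right) N = -2 + \left(0 + 24\right) N = -2 + 24 N$)
$m{\left(-3,Z{\left(2 \right)} \right)} 9 X{\left(11 \right)} = \left(-2 + 24 \frac{2 \left(-9 - 2\right)}{5 + 2}\right) 9 \cdot 11^{2} = \left(-2 + 24 \frac{2 \left(-9 - 2\right)}{7}\right) 9 \cdot 121 = \left(-2 + 24 \cdot 2 \cdot \frac{1}{7} \left(-11\right)\right) 9 \cdot 121 = \left(-2 + 24 \left(- \frac{22}{7}\right)\right) 9 \cdot 121 = \left(-2 - \frac{528}{7}\right) 9 \cdot 121 = \left(- \frac{542}{7}\right) 9 \cdot 121 = \left(- \frac{4878}{7}\right) 121 = - \frac{590238}{7}$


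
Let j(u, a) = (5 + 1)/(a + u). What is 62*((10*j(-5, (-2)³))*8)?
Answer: -29760/13 ≈ -2289.2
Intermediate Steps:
j(u, a) = 6/(a + u)
62*((10*j(-5, (-2)³))*8) = 62*((10*(6/((-2)³ - 5)))*8) = 62*((10*(6/(-8 - 5)))*8) = 62*((10*(6/(-13)))*8) = 62*((10*(6*(-1/13)))*8) = 62*((10*(-6/13))*8) = 62*(-60/13*8) = 62*(-480/13) = -29760/13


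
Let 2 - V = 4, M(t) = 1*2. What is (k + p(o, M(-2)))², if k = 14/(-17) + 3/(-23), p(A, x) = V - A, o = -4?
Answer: 167281/152881 ≈ 1.0942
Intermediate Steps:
M(t) = 2
V = -2 (V = 2 - 1*4 = 2 - 4 = -2)
p(A, x) = -2 - A
k = -373/391 (k = 14*(-1/17) + 3*(-1/23) = -14/17 - 3/23 = -373/391 ≈ -0.95396)
(k + p(o, M(-2)))² = (-373/391 + (-2 - 1*(-4)))² = (-373/391 + (-2 + 4))² = (-373/391 + 2)² = (409/391)² = 167281/152881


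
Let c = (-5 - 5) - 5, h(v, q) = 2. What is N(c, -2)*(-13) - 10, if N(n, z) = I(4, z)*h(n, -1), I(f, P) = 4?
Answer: -114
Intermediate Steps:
c = -15 (c = -10 - 5 = -15)
N(n, z) = 8 (N(n, z) = 4*2 = 8)
N(c, -2)*(-13) - 10 = 8*(-13) - 10 = -104 - 10 = -114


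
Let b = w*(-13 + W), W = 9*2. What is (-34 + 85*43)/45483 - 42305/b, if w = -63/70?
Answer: 1282783073/136449 ≈ 9401.2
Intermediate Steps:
w = -9/10 (w = -63*1/70 = -9/10 ≈ -0.90000)
W = 18
b = -9/2 (b = -9*(-13 + 18)/10 = -9/10*5 = -9/2 ≈ -4.5000)
(-34 + 85*43)/45483 - 42305/b = (-34 + 85*43)/45483 - 42305/(-9/2) = (-34 + 3655)*(1/45483) - 42305*(-2/9) = 3621*(1/45483) + 84610/9 = 1207/15161 + 84610/9 = 1282783073/136449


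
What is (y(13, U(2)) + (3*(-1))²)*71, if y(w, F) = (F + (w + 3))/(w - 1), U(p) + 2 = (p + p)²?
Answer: 1633/2 ≈ 816.50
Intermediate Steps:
U(p) = -2 + 4*p² (U(p) = -2 + (p + p)² = -2 + (2*p)² = -2 + 4*p²)
y(w, F) = (3 + F + w)/(-1 + w) (y(w, F) = (F + (3 + w))/(-1 + w) = (3 + F + w)/(-1 + w))
(y(13, U(2)) + (3*(-1))²)*71 = ((3 + (-2 + 4*2²) + 13)/(-1 + 13) + (3*(-1))²)*71 = ((3 + (-2 + 4*4) + 13)/12 + (-3)²)*71 = ((3 + (-2 + 16) + 13)/12 + 9)*71 = ((3 + 14 + 13)/12 + 9)*71 = ((1/12)*30 + 9)*71 = (5/2 + 9)*71 = (23/2)*71 = 1633/2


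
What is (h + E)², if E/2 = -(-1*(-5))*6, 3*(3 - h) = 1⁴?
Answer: 29584/9 ≈ 3287.1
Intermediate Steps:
h = 8/3 (h = 3 - ⅓*1⁴ = 3 - ⅓*1 = 3 - ⅓ = 8/3 ≈ 2.6667)
E = -60 (E = 2*(-(-1*(-5))*6) = 2*(-5*6) = 2*(-1*30) = 2*(-30) = -60)
(h + E)² = (8/3 - 60)² = (-172/3)² = 29584/9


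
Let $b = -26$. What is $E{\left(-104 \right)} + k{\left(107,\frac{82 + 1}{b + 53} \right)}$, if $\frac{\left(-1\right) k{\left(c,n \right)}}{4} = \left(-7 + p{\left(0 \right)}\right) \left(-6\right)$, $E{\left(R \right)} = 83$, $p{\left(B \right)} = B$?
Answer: $-85$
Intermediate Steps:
$k{\left(c,n \right)} = -168$ ($k{\left(c,n \right)} = - 4 \left(-7 + 0\right) \left(-6\right) = - 4 \left(\left(-7\right) \left(-6\right)\right) = \left(-4\right) 42 = -168$)
$E{\left(-104 \right)} + k{\left(107,\frac{82 + 1}{b + 53} \right)} = 83 - 168 = -85$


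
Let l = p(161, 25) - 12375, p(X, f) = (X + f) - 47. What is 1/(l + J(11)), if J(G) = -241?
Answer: -1/12477 ≈ -8.0148e-5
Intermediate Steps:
p(X, f) = -47 + X + f
l = -12236 (l = (-47 + 161 + 25) - 12375 = 139 - 12375 = -12236)
1/(l + J(11)) = 1/(-12236 - 241) = 1/(-12477) = -1/12477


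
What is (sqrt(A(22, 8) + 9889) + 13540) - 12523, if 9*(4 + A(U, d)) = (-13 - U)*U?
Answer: 1017 + sqrt(88195)/3 ≈ 1116.0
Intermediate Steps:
A(U, d) = -4 + U*(-13 - U)/9 (A(U, d) = -4 + ((-13 - U)*U)/9 = -4 + (U*(-13 - U))/9 = -4 + U*(-13 - U)/9)
(sqrt(A(22, 8) + 9889) + 13540) - 12523 = (sqrt((-4 - 13/9*22 - 1/9*22**2) + 9889) + 13540) - 12523 = (sqrt((-4 - 286/9 - 1/9*484) + 9889) + 13540) - 12523 = (sqrt((-4 - 286/9 - 484/9) + 9889) + 13540) - 12523 = (sqrt(-806/9 + 9889) + 13540) - 12523 = (sqrt(88195/9) + 13540) - 12523 = (sqrt(88195)/3 + 13540) - 12523 = (13540 + sqrt(88195)/3) - 12523 = 1017 + sqrt(88195)/3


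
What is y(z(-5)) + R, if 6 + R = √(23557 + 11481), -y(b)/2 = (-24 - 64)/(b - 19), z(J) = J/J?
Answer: -142/9 + √35038 ≈ 171.41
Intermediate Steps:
z(J) = 1
y(b) = 176/(-19 + b) (y(b) = -2*(-24 - 64)/(b - 19) = -(-176)/(-19 + b) = 176/(-19 + b))
R = -6 + √35038 (R = -6 + √(23557 + 11481) = -6 + √35038 ≈ 181.18)
y(z(-5)) + R = 176/(-19 + 1) + (-6 + √35038) = 176/(-18) + (-6 + √35038) = 176*(-1/18) + (-6 + √35038) = -88/9 + (-6 + √35038) = -142/9 + √35038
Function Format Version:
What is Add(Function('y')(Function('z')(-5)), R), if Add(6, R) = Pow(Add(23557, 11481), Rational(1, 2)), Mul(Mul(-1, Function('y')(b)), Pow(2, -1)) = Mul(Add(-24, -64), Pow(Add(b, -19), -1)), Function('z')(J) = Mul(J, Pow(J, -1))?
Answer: Add(Rational(-142, 9), Pow(35038, Rational(1, 2))) ≈ 171.41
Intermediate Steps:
Function('z')(J) = 1
Function('y')(b) = Mul(176, Pow(Add(-19, b), -1)) (Function('y')(b) = Mul(-2, Mul(Add(-24, -64), Pow(Add(b, -19), -1))) = Mul(-2, Mul(-88, Pow(Add(-19, b), -1))) = Mul(176, Pow(Add(-19, b), -1)))
R = Add(-6, Pow(35038, Rational(1, 2))) (R = Add(-6, Pow(Add(23557, 11481), Rational(1, 2))) = Add(-6, Pow(35038, Rational(1, 2))) ≈ 181.18)
Add(Function('y')(Function('z')(-5)), R) = Add(Mul(176, Pow(Add(-19, 1), -1)), Add(-6, Pow(35038, Rational(1, 2)))) = Add(Mul(176, Pow(-18, -1)), Add(-6, Pow(35038, Rational(1, 2)))) = Add(Mul(176, Rational(-1, 18)), Add(-6, Pow(35038, Rational(1, 2)))) = Add(Rational(-88, 9), Add(-6, Pow(35038, Rational(1, 2)))) = Add(Rational(-142, 9), Pow(35038, Rational(1, 2)))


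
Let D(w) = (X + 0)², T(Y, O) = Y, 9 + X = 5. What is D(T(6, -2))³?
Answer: 4096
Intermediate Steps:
X = -4 (X = -9 + 5 = -4)
D(w) = 16 (D(w) = (-4 + 0)² = (-4)² = 16)
D(T(6, -2))³ = 16³ = 4096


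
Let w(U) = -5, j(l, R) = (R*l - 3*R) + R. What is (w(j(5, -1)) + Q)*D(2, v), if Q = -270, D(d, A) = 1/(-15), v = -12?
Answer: 55/3 ≈ 18.333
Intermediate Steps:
D(d, A) = -1/15
j(l, R) = -2*R + R*l (j(l, R) = (-3*R + R*l) + R = -2*R + R*l)
(w(j(5, -1)) + Q)*D(2, v) = (-5 - 270)*(-1/15) = -275*(-1/15) = 55/3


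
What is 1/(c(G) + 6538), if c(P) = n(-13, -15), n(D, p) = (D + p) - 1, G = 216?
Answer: 1/6509 ≈ 0.00015363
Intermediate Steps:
n(D, p) = -1 + D + p
c(P) = -29 (c(P) = -1 - 13 - 15 = -29)
1/(c(G) + 6538) = 1/(-29 + 6538) = 1/6509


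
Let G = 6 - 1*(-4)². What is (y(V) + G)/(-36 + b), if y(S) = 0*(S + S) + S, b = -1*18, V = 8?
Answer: 1/27 ≈ 0.037037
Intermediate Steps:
b = -18
G = -10 (G = 6 - 1*16 = 6 - 16 = -10)
y(S) = S (y(S) = 0*(2*S) + S = 0 + S = S)
(y(V) + G)/(-36 + b) = (8 - 10)/(-36 - 18) = -2/(-54) = -2*(-1/54) = 1/27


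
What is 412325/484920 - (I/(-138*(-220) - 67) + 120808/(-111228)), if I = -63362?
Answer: 109691120391865/27231731675928 ≈ 4.0281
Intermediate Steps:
412325/484920 - (I/(-138*(-220) - 67) + 120808/(-111228)) = 412325/484920 - (-63362/(-138*(-220) - 67) + 120808/(-111228)) = 412325*(1/484920) - (-63362/(30360 - 67) + 120808*(-1/111228)) = 82465/96984 - (-63362/30293 - 30202/27807) = 82465/96984 - 1*(-2676816320/842357451) = 82465/96984 + 2676816320/842357451 = 109691120391865/27231731675928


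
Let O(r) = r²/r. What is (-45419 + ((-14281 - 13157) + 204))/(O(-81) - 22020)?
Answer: 72653/22101 ≈ 3.2873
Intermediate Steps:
O(r) = r
(-45419 + ((-14281 - 13157) + 204))/(O(-81) - 22020) = (-45419 + ((-14281 - 13157) + 204))/(-81 - 22020) = (-45419 + (-27438 + 204))/(-22101) = (-45419 - 27234)*(-1/22101) = -72653*(-1/22101) = 72653/22101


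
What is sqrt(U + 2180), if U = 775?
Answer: sqrt(2955) ≈ 54.360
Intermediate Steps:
sqrt(U + 2180) = sqrt(775 + 2180) = sqrt(2955)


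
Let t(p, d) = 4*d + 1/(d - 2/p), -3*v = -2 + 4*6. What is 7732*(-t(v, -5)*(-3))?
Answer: -6094749/13 ≈ -4.6883e+5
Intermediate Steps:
v = -22/3 (v = -(-2 + 4*6)/3 = -(-2 + 24)/3 = -1/3*22 = -22/3 ≈ -7.3333)
t(p, d) = 1/(d - 2/p) + 4*d
7732*(-t(v, -5)*(-3)) = 7732*(-(-22/3 - 8*(-5) + 4*(-22/3)*(-5)**2)/(-2 - 5*(-22/3))*(-3)) = 7732*(-(-22/3 + 40 + 4*(-22/3)*25)/(-2 + 110/3)*(-3)) = 7732*(-(-22/3 + 40 - 2200/3)/104/3*(-3)) = 7732*(-3*(-2102)/(104*3)*(-3)) = 7732*(-1*(-1051/52)*(-3)) = 7732*((1051/52)*(-3)) = 7732*(-3153/52) = -6094749/13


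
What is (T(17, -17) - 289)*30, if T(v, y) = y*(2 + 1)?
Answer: -10200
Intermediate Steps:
T(v, y) = 3*y (T(v, y) = y*3 = 3*y)
(T(17, -17) - 289)*30 = (3*(-17) - 289)*30 = (-51 - 289)*30 = -340*30 = -10200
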